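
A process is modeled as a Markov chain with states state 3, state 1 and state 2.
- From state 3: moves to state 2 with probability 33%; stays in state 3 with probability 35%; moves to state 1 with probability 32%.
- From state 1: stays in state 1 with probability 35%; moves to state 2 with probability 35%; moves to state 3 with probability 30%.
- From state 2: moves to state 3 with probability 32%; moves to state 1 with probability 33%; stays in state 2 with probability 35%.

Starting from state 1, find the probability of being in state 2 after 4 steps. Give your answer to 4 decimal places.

0.3435

Propagate the distribution vector 4 steps from state 1.
After 0 steps: (0.0000, 1.0000, 0.0000)
After 1 step: (0.3000, 0.3500, 0.3500)
After 2 steps: (0.3220, 0.3340, 0.3440)
After 3 steps: (0.3230, 0.3335, 0.3436)
After 4 steps: (0.3230, 0.3334, 0.3435)
P(in state 2 after 4 steps) = 0.3435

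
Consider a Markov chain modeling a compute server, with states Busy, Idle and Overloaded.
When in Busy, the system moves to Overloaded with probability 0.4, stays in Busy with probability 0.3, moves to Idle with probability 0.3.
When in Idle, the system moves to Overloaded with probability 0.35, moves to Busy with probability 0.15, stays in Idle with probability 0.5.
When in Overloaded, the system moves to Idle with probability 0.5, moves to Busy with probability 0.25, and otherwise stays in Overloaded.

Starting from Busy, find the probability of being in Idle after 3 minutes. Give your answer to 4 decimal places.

Propagate the distribution vector 3 minutes from Busy.
After 0 minutes: (1.0000, 0.0000, 0.0000)
After 1 minute: (0.3000, 0.3000, 0.4000)
After 2 minutes: (0.2350, 0.4400, 0.3250)
After 3 minutes: (0.2178, 0.4530, 0.3293)
P(in Idle after 3 minutes) = 0.4530

0.4530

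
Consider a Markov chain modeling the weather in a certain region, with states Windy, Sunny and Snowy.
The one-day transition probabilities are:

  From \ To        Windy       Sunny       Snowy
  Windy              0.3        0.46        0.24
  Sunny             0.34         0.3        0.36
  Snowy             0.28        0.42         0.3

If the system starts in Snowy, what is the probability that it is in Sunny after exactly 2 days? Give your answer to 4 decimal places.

Sum over the intermediate state after 1 day:
P = P(Snowy→Windy)·P(Windy→Sunny) + P(Snowy→Sunny)·P(Sunny→Sunny) + P(Snowy→Snowy)·P(Snowy→Sunny)
  = 0.28×0.46 + 0.42×0.3 + 0.3×0.42
  = 0.1288 + 0.1260 + 0.1260 = 0.3808

0.3808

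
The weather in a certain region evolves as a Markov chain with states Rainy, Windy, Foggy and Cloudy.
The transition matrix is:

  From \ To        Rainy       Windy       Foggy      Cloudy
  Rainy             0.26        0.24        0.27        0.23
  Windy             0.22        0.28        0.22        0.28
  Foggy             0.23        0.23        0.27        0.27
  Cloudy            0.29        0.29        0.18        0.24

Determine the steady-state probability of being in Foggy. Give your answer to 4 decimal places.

Let the stationary distribution be π with π = πP and π_1 + π_2 + π_3 + π_4 = 1.
π_1 = 0.26·π_1 + 0.22·π_2 + 0.23·π_3 + 0.29·π_4
π_2 = 0.24·π_1 + 0.28·π_2 + 0.23·π_3 + 0.29·π_4
π_3 = 0.27·π_1 + 0.22·π_2 + 0.27·π_3 + 0.18·π_4
Solving with the normalization constraint gives π = (0.2502, 0.2608, 0.2340, 0.2550).
So the stationary probability of Foggy is 0.2340.

0.2340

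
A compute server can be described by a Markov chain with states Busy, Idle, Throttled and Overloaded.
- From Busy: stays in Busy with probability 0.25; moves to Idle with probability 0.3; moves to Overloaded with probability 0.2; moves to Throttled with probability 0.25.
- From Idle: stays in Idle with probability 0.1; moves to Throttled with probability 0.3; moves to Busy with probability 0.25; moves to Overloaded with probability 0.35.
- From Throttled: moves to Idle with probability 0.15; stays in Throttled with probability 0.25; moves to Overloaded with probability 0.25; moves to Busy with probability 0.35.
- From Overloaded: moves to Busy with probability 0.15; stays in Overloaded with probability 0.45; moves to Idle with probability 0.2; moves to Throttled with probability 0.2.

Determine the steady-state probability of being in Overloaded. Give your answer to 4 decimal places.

Let the stationary distribution be π with π = πP and π_1 + π_2 + π_3 + π_4 = 1.
π_1 = 0.25·π_1 + 0.25·π_2 + 0.35·π_3 + 0.15·π_4
π_2 = 0.3·π_1 + 0.1·π_2 + 0.15·π_3 + 0.2·π_4
π_3 = 0.25·π_1 + 0.3·π_2 + 0.25·π_3 + 0.2·π_4
Solving with the normalization constraint gives π = (0.2422, 0.1928, 0.2436, 0.3215).
So the stationary probability of Overloaded is 0.3215.

0.3215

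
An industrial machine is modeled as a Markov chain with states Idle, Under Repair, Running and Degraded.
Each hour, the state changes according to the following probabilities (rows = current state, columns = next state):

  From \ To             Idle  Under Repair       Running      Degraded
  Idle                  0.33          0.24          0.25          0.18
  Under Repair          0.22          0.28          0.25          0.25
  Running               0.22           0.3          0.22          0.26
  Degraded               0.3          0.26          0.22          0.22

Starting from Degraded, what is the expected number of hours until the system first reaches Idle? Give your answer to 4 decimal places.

Let t(s) be the expected number of hours to first reach Idle from state s, with t(Idle) = 0. Conditioning on the first hour:
t(Under Repair) = 1 + 0.28·t(Under Repair) + 0.25·t(Running) + 0.25·t(Degraded)
t(Running) = 1 + 0.3·t(Under Repair) + 0.22·t(Running) + 0.26·t(Degraded)
t(Degraded) = 1 + 0.26·t(Under Repair) + 0.22·t(Running) + 0.22·t(Degraded)
Solving: t(Under Repair) = 4.1736, t(Running) = 4.1705, t(Degraded) = 3.8495.
Expected hours from Degraded to Idle: 3.8495.

3.8495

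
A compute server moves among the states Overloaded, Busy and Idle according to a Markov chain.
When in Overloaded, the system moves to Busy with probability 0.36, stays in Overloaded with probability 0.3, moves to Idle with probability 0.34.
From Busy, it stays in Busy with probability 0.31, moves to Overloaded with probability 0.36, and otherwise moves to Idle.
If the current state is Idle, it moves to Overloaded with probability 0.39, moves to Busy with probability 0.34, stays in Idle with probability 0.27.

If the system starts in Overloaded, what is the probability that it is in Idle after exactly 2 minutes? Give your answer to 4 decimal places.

Sum over the intermediate state after 1 minute:
P = P(Overloaded→Overloaded)·P(Overloaded→Idle) + P(Overloaded→Busy)·P(Busy→Idle) + P(Overloaded→Idle)·P(Idle→Idle)
  = 0.3×0.34 + 0.36×0.33 + 0.34×0.27
  = 0.1020 + 0.1188 + 0.0918 = 0.3126

0.3126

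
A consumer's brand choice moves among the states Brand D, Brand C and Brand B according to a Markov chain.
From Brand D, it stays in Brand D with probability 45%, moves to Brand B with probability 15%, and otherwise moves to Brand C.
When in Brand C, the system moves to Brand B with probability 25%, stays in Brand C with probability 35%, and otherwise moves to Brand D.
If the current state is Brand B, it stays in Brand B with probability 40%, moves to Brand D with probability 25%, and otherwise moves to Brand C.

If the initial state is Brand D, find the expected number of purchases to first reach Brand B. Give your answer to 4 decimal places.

5.3165

Let t(s) be the expected number of purchases to first reach Brand B from state s, with t(Brand B) = 0. Conditioning on the first purchase:
t(Brand D) = 1 + 0.45·t(Brand D) + 0.4·t(Brand C)
t(Brand C) = 1 + 0.4·t(Brand D) + 0.35·t(Brand C)
Solving: t(Brand D) = 5.3165, t(Brand C) = 4.8101.
Expected purchases from Brand D to Brand B: 5.3165.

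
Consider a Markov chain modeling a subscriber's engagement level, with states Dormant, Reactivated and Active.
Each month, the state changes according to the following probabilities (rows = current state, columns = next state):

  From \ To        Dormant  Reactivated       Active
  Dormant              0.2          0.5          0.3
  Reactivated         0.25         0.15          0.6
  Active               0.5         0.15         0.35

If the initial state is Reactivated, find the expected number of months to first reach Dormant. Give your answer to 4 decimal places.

Let t(s) be the expected number of months to first reach Dormant from state s, with t(Dormant) = 0. Conditioning on the first month:
t(Reactivated) = 1 + 0.15·t(Reactivated) + 0.6·t(Active)
t(Active) = 1 + 0.15·t(Reactivated) + 0.35·t(Active)
Solving: t(Reactivated) = 2.7027, t(Active) = 2.1622.
Expected months from Reactivated to Dormant: 2.7027.

2.7027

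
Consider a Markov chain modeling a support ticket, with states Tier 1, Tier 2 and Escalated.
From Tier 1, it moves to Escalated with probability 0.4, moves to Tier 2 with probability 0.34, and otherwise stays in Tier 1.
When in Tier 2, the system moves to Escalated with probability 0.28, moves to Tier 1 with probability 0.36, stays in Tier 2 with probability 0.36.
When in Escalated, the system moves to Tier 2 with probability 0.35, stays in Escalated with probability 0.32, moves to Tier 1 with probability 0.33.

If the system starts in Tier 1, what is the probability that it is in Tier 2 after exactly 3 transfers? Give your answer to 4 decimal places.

0.3503

Propagate the distribution vector 3 transfers from Tier 1.
After 0 transfers: (1.0000, 0.0000, 0.0000)
After 1 transfer: (0.2600, 0.3400, 0.4000)
After 2 transfers: (0.3220, 0.3508, 0.3272)
After 3 transfers: (0.3180, 0.3503, 0.3317)
P(in Tier 2 after 3 transfers) = 0.3503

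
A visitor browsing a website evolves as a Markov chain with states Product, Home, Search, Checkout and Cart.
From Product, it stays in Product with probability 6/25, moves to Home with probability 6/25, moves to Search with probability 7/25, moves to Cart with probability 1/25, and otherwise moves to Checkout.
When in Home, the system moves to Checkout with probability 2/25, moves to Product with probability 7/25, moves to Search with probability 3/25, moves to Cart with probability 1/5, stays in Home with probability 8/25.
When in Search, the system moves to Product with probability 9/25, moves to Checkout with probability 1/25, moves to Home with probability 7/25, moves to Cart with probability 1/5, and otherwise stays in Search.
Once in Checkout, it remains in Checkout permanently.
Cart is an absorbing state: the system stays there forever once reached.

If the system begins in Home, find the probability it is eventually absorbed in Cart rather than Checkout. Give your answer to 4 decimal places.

0.5909

Let h(s) be the probability of absorption at Cart starting from transient state s. Then h(Cart) = 1 and h(Checkout) = 0. By first-step analysis:
h(Product) = 0.24·h(Product) + 0.24·h(Home) + 0.28·h(Search) + 0.2·0 + 0.04·1
h(Home) = 0.28·h(Product) + 0.32·h(Home) + 0.12·h(Search) + 0.08·0 + 0.2·1
h(Search) = 0.36·h(Product) + 0.28·h(Home) + 0.12·h(Search) + 0.04·0 + 0.2·1
Solving: h(Product) = 0.4618, h(Home) = 0.5909, h(Search) = 0.6042.
Starting from Home, the probability is 0.5909.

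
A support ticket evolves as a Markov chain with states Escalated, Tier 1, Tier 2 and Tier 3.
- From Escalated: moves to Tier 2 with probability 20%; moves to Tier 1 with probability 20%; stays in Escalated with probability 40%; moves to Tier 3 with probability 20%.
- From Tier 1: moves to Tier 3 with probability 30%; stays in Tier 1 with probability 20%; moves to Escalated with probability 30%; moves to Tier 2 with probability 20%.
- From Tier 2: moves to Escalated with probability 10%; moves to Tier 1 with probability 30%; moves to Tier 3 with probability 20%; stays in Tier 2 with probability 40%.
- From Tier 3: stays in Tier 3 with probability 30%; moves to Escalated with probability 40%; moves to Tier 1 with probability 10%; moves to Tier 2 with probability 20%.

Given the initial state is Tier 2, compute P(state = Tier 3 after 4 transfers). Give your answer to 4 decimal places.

Propagate the distribution vector 4 transfers from Tier 2.
After 0 transfers: (0.0000, 0.0000, 1.0000, 0.0000)
After 1 transfer: (0.1000, 0.3000, 0.4000, 0.2000)
After 2 transfers: (0.2500, 0.2200, 0.2800, 0.2500)
After 3 transfers: (0.2940, 0.2030, 0.2560, 0.2470)
After 4 transfers: (0.3029, 0.2009, 0.2512, 0.2450)
P(in Tier 3 after 4 transfers) = 0.2450

0.2450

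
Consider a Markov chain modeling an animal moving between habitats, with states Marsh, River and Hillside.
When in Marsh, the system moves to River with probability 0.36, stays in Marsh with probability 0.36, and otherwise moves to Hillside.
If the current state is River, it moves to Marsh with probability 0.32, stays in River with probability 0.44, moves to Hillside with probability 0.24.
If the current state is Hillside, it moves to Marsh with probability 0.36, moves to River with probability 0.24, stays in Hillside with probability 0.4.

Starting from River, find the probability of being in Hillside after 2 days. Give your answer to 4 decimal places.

Sum over the intermediate state after 1 day:
P = P(River→Marsh)·P(Marsh→Hillside) + P(River→River)·P(River→Hillside) + P(River→Hillside)·P(Hillside→Hillside)
  = 0.32×0.28 + 0.44×0.24 + 0.24×0.4
  = 0.0896 + 0.1056 + 0.0960 = 0.2912

0.2912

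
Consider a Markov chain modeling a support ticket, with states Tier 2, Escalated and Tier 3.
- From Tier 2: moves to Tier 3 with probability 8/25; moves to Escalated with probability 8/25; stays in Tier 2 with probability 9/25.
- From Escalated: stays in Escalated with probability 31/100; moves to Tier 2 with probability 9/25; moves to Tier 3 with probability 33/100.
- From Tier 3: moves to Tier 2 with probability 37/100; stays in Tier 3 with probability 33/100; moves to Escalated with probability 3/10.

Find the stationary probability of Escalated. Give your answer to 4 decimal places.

Let the stationary distribution be π with π = πP and π_1 + π_2 + π_3 = 1.
π_1 = 0.36·π_1 + 0.36·π_2 + 0.37·π_3
π_2 = 0.32·π_1 + 0.31·π_2 + 0.3·π_3
Solving with the normalization constraint gives π = (0.3633, 0.3104, 0.3264).
So the stationary probability of Escalated is 0.3104.

0.3104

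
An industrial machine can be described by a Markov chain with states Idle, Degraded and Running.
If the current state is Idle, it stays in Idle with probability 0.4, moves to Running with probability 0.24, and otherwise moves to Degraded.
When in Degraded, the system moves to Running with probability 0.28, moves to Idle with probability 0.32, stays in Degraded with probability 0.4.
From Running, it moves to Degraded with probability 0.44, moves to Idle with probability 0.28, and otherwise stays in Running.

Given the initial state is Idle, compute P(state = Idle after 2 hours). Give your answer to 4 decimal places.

0.3424

Sum over the intermediate state after 1 hour:
P = P(Idle→Idle)·P(Idle→Idle) + P(Idle→Degraded)·P(Degraded→Idle) + P(Idle→Running)·P(Running→Idle)
  = 0.4×0.4 + 0.36×0.32 + 0.24×0.28
  = 0.1600 + 0.1152 + 0.0672 = 0.3424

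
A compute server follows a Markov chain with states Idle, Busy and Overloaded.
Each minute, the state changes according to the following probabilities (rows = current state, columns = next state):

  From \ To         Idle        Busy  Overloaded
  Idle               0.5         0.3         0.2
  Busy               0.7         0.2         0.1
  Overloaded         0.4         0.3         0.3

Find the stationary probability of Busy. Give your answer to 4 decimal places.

0.2727

Let the stationary distribution be π with π = πP and π_1 + π_2 + π_3 = 1.
π_1 = 0.5·π_1 + 0.7·π_2 + 0.4·π_3
π_2 = 0.3·π_1 + 0.2·π_2 + 0.3·π_3
Solving with the normalization constraint gives π = (0.5354, 0.2727, 0.1919).
So the stationary probability of Busy is 0.2727.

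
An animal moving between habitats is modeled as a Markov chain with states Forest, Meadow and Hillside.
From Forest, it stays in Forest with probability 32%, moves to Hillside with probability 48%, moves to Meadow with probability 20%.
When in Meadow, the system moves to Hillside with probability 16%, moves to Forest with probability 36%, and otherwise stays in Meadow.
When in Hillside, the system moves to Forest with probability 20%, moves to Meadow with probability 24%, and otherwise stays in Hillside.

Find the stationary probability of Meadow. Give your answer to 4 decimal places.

0.3009

Let the stationary distribution be π with π = πP and π_1 + π_2 + π_3 = 1.
π_1 = 0.32·π_1 + 0.36·π_2 + 0.2·π_3
π_2 = 0.2·π_1 + 0.48·π_2 + 0.24·π_3
Solving with the normalization constraint gives π = (0.2820, 0.3009, 0.4171).
So the stationary probability of Meadow is 0.3009.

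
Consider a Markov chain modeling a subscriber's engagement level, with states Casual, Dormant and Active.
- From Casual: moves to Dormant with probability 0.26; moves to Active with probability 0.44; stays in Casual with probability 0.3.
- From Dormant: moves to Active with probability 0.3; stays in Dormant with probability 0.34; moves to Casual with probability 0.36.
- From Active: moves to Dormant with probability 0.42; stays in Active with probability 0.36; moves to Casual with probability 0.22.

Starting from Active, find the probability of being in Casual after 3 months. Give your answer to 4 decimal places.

Propagate the distribution vector 3 months from Active.
After 0 months: (0.0000, 0.0000, 1.0000)
After 1 month: (0.2200, 0.4200, 0.3600)
After 2 months: (0.2964, 0.3512, 0.3524)
After 3 months: (0.2929, 0.3445, 0.3626)
P(in Casual after 3 months) = 0.2929

0.2929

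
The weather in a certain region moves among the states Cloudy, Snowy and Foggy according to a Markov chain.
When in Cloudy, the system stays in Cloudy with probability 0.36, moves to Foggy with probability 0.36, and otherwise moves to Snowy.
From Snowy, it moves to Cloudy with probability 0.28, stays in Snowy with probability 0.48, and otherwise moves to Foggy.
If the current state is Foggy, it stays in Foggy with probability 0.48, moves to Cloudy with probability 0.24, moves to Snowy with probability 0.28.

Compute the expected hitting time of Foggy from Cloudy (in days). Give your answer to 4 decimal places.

3.1447

Let t(s) be the expected number of days to first reach Foggy from state s, with t(Foggy) = 0. Conditioning on the first day:
t(Cloudy) = 1 + 0.36·t(Cloudy) + 0.28·t(Snowy)
t(Snowy) = 1 + 0.28·t(Cloudy) + 0.48·t(Snowy)
Solving: t(Cloudy) = 3.1447, t(Snowy) = 3.6164.
Expected days from Cloudy to Foggy: 3.1447.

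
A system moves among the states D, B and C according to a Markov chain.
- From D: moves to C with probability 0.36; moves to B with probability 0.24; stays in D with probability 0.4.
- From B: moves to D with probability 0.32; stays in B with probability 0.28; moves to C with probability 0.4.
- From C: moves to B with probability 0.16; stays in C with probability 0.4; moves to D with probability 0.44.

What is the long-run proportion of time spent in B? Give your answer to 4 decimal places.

Let the stationary distribution be π with π = πP and π_1 + π_2 + π_3 = 1.
π_1 = 0.4·π_1 + 0.32·π_2 + 0.44·π_3
π_2 = 0.24·π_1 + 0.28·π_2 + 0.16·π_3
Solving with the normalization constraint gives π = (0.3979, 0.2180, 0.3841).
So the stationary probability of B is 0.2180.

0.2180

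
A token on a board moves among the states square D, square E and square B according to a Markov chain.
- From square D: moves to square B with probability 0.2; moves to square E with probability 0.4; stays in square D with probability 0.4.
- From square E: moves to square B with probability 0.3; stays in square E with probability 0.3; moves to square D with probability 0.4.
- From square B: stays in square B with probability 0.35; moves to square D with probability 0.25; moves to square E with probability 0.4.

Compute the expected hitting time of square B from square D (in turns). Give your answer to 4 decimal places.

Let t(s) be the expected number of turns to first reach square B from state s, with t(square B) = 0. Conditioning on the first turn:
t(square D) = 1 + 0.4·t(square D) + 0.4·t(square E)
t(square E) = 1 + 0.4·t(square D) + 0.3·t(square E)
Solving: t(square D) = 4.2308, t(square E) = 3.8462.
Expected turns from square D to square B: 4.2308.

4.2308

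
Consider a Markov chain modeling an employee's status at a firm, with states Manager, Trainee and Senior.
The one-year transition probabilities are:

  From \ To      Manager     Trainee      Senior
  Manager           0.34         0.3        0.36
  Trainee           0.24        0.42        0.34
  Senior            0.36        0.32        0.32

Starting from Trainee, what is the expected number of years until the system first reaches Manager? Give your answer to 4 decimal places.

Let t(s) be the expected number of years to first reach Manager from state s, with t(Manager) = 0. Conditioning on the first year:
t(Trainee) = 1 + 0.42·t(Trainee) + 0.34·t(Senior)
t(Senior) = 1 + 0.32·t(Trainee) + 0.32·t(Senior)
Solving: t(Trainee) = 3.5714, t(Senior) = 3.1513.
Expected years from Trainee to Manager: 3.5714.

3.5714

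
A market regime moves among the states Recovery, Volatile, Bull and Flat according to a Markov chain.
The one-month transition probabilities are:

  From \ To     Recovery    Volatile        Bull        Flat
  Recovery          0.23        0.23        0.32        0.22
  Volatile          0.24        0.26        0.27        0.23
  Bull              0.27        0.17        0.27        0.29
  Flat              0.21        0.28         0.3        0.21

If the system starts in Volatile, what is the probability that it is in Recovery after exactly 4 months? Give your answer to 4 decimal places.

Propagate the distribution vector 4 months from Volatile.
After 0 months: (0.0000, 1.0000, 0.0000, 0.0000)
After 1 month: (0.2400, 0.2600, 0.2700, 0.2300)
After 2 months: (0.2388, 0.2331, 0.2889, 0.2392)
After 3 months: (0.2391, 0.2316, 0.2891, 0.2402)
After 4 months: (0.2391, 0.2316, 0.2892, 0.2402)
P(in Recovery after 4 months) = 0.2391

0.2391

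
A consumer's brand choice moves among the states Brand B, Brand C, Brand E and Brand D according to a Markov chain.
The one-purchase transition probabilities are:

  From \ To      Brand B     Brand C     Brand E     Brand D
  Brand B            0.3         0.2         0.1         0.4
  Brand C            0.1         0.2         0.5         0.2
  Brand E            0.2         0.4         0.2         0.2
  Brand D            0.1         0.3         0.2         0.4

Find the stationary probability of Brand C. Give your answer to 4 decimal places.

Let the stationary distribution be π with π = πP and π_1 + π_2 + π_3 + π_4 = 1.
π_1 = 0.3·π_1 + 0.1·π_2 + 0.2·π_3 + 0.1·π_4
π_2 = 0.2·π_1 + 0.2·π_2 + 0.4·π_3 + 0.3·π_4
π_3 = 0.1·π_1 + 0.5·π_2 + 0.2·π_3 + 0.2·π_4
Solving with the normalization constraint gives π = (0.1586, 0.2828, 0.2690, 0.2897).
So the stationary probability of Brand C is 0.2828.

0.2828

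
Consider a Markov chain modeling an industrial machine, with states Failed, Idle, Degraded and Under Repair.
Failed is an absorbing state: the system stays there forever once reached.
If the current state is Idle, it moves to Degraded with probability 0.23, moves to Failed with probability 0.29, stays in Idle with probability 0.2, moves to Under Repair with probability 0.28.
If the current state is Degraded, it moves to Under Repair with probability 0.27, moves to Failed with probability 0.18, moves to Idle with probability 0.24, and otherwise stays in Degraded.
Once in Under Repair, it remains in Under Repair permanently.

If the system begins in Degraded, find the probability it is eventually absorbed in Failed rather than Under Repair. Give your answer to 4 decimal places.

Let h(s) be the probability of absorption at Failed starting from transient state s. Then h(Failed) = 1 and h(Under Repair) = 0. By first-step analysis:
h(Idle) = 0.29·1 + 0.2·h(Idle) + 0.23·h(Degraded) + 0.28·0
h(Degraded) = 0.18·1 + 0.24·h(Idle) + 0.31·h(Degraded) + 0.27·0
Solving: h(Idle) = 0.4861, h(Degraded) = 0.4300.
Starting from Degraded, the probability is 0.4300.

0.4300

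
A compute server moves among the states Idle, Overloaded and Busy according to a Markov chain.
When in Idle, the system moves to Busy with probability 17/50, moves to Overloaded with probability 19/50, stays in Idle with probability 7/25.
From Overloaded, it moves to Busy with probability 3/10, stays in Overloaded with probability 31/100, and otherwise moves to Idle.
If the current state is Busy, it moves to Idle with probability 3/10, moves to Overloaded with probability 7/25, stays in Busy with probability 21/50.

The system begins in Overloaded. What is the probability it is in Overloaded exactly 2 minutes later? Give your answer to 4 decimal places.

Sum over the intermediate state after 1 minute:
P = P(Overloaded→Idle)·P(Idle→Overloaded) + P(Overloaded→Overloaded)·P(Overloaded→Overloaded) + P(Overloaded→Busy)·P(Busy→Overloaded)
  = 0.39×0.38 + 0.31×0.31 + 0.3×0.28
  = 0.1482 + 0.0961 + 0.0840 = 0.3283

0.3283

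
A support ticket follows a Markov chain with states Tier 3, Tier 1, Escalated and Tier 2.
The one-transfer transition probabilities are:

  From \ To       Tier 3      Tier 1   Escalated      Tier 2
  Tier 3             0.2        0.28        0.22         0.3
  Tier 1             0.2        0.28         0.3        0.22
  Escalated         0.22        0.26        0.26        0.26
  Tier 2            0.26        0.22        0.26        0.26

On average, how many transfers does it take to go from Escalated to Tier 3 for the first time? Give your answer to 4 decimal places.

4.4466

Let t(s) be the expected number of transfers to first reach Tier 3 from state s, with t(Tier 3) = 0. Conditioning on the first transfer:
t(Tier 1) = 1 + 0.28·t(Tier 1) + 0.3·t(Escalated) + 0.22·t(Tier 2)
t(Escalated) = 1 + 0.26·t(Tier 1) + 0.26·t(Escalated) + 0.26·t(Tier 2)
t(Tier 2) = 1 + 0.22·t(Tier 1) + 0.26·t(Escalated) + 0.26·t(Tier 2)
Solving: t(Tier 1) = 4.5448, t(Escalated) = 4.4466, t(Tier 2) = 4.2648.
Expected transfers from Escalated to Tier 3: 4.4466.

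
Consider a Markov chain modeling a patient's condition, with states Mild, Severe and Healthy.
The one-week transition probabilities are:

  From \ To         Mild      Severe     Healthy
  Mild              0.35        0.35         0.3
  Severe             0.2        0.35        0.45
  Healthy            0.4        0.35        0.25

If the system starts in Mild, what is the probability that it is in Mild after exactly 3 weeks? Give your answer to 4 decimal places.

Propagate the distribution vector 3 weeks from Mild.
After 0 weeks: (1.0000, 0.0000, 0.0000)
After 1 week: (0.3500, 0.3500, 0.3000)
After 2 weeks: (0.3125, 0.3500, 0.3375)
After 3 weeks: (0.3144, 0.3500, 0.3356)
P(in Mild after 3 weeks) = 0.3144

0.3144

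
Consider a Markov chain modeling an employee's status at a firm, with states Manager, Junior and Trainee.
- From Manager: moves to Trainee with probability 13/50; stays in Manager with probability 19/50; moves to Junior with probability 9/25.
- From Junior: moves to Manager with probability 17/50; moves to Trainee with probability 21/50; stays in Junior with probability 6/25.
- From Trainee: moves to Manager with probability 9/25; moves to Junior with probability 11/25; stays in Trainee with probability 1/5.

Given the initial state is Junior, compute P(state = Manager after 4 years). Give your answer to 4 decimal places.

0.3604

Propagate the distribution vector 4 years from Junior.
After 0 years: (0.0000, 1.0000, 0.0000)
After 1 year: (0.3400, 0.2400, 0.4200)
After 2 years: (0.3620, 0.3648, 0.2732)
After 3 years: (0.3599, 0.3381, 0.3020)
After 4 years: (0.3604, 0.3436, 0.2960)
P(in Manager after 4 years) = 0.3604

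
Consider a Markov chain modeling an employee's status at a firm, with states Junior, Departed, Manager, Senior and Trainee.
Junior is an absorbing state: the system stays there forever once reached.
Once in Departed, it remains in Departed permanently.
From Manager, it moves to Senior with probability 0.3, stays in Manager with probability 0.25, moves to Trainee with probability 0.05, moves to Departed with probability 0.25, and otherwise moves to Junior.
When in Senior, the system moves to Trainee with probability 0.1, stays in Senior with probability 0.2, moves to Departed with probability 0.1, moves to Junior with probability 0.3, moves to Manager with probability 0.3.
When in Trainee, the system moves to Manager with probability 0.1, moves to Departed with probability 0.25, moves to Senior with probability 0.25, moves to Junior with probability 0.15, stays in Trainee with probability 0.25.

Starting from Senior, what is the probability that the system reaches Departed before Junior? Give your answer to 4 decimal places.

0.3881

Let h(s) be the probability of absorption at Departed starting from transient state s. Then h(Departed) = 1 and h(Junior) = 0. By first-step analysis:
h(Manager) = 0.15·0 + 0.25·1 + 0.25·h(Manager) + 0.3·h(Senior) + 0.05·h(Trainee)
h(Senior) = 0.3·0 + 0.1·1 + 0.3·h(Manager) + 0.2·h(Senior) + 0.1·h(Trainee)
h(Trainee) = 0.15·0 + 0.25·1 + 0.1·h(Manager) + 0.25·h(Senior) + 0.25·h(Trainee)
Solving: h(Manager) = 0.5241, h(Senior) = 0.3881, h(Trainee) = 0.5326.
Starting from Senior, the probability is 0.3881.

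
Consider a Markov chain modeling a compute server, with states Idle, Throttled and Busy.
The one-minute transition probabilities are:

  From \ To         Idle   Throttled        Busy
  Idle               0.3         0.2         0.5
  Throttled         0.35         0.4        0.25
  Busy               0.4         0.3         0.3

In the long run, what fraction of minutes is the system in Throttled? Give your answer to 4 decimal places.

0.2944

Let the stationary distribution be π with π = πP and π_1 + π_2 + π_3 = 1.
π_1 = 0.3·π_1 + 0.35·π_2 + 0.4·π_3
π_2 = 0.2·π_1 + 0.4·π_2 + 0.3·π_3
Solving with the normalization constraint gives π = (0.3503, 0.2944, 0.3553).
So the stationary probability of Throttled is 0.2944.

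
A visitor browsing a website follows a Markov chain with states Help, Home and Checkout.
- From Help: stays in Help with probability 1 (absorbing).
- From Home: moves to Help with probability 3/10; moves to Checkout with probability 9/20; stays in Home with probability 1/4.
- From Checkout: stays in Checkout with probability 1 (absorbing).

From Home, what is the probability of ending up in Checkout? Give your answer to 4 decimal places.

0.6000

Let h(s) be the probability of absorption at Checkout starting from transient state s. Then h(Checkout) = 1 and h(Help) = 0. By first-step analysis:
h(Home) = 0.3·0 + 0.25·h(Home) + 0.45·1
Solving: h(Home) = 0.6000.
Starting from Home, the probability is 0.6000.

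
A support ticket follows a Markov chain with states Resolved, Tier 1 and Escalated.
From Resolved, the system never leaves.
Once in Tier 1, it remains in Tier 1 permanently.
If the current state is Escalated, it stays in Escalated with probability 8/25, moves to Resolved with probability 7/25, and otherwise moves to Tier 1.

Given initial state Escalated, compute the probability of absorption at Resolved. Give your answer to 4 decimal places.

Let h(s) be the probability of absorption at Resolved starting from transient state s. Then h(Resolved) = 1 and h(Tier 1) = 0. By first-step analysis:
h(Escalated) = 0.28·1 + 0.4·0 + 0.32·h(Escalated)
Solving: h(Escalated) = 0.4118.
Starting from Escalated, the probability is 0.4118.

0.4118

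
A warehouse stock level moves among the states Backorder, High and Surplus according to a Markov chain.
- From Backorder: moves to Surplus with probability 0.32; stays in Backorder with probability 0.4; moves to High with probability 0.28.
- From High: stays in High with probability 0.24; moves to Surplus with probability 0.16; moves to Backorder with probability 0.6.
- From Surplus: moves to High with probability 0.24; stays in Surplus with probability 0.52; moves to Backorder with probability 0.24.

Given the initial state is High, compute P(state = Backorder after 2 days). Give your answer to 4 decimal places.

Sum over the intermediate state after 1 day:
P = P(High→Backorder)·P(Backorder→Backorder) + P(High→High)·P(High→Backorder) + P(High→Surplus)·P(Surplus→Backorder)
  = 0.6×0.4 + 0.24×0.6 + 0.16×0.24
  = 0.2400 + 0.1440 + 0.0384 = 0.4224

0.4224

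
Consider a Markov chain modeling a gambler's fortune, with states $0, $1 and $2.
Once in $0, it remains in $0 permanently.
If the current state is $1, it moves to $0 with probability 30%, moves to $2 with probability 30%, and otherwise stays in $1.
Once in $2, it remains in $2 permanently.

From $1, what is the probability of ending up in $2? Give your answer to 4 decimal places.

0.5000

Let h(s) be the probability of absorption at $2 starting from transient state s. Then h($2) = 1 and h($0) = 0. By first-step analysis:
h($1) = 0.3·0 + 0.4·h($1) + 0.3·1
Solving: h($1) = 0.5000.
Starting from $1, the probability is 0.5000.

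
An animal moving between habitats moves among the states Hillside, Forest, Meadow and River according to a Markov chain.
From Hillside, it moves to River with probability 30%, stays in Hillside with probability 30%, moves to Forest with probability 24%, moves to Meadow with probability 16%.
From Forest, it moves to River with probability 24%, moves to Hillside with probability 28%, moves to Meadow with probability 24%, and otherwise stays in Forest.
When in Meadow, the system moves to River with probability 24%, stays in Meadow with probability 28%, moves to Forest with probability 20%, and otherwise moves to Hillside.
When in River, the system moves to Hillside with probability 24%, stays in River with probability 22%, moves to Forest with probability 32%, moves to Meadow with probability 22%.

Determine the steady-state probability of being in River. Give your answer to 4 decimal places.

0.2515

Let the stationary distribution be π with π = πP and π_1 + π_2 + π_3 + π_4 = 1.
π_1 = 0.3·π_1 + 0.28·π_2 + 0.28·π_3 + 0.24·π_4
π_2 = 0.24·π_1 + 0.24·π_2 + 0.2·π_3 + 0.32·π_4
π_3 = 0.16·π_1 + 0.24·π_2 + 0.28·π_3 + 0.22·π_4
Solving with the normalization constraint gives π = (0.2754, 0.2512, 0.2218, 0.2515).
So the stationary probability of River is 0.2515.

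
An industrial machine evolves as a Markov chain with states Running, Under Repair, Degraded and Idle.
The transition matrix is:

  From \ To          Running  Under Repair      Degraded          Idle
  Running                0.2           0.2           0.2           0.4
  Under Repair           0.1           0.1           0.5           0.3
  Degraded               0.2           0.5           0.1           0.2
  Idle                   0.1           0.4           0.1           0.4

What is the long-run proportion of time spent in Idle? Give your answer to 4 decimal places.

Let the stationary distribution be π with π = πP and π_1 + π_2 + π_3 + π_4 = 1.
π_1 = 0.2·π_1 + 0.1·π_2 + 0.2·π_3 + 0.1·π_4
π_2 = 0.2·π_1 + 0.1·π_2 + 0.5·π_3 + 0.4·π_4
π_3 = 0.2·π_1 + 0.5·π_2 + 0.1·π_3 + 0.1·π_4
Solving with the normalization constraint gives π = (0.1373, 0.3047, 0.2356, 0.3224).
So the stationary probability of Idle is 0.3224.

0.3224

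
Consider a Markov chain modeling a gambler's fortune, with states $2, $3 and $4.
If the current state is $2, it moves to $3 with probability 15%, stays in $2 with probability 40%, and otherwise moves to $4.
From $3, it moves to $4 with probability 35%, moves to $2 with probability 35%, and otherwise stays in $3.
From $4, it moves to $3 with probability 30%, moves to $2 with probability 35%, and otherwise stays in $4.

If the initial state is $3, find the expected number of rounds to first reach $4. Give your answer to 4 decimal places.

Let t(s) be the expected number of rounds to first reach $4 from state s, with t($4) = 0. Conditioning on the first round:
t($2) = 1 + 0.4·t($2) + 0.15·t($3)
t($3) = 1 + 0.35·t($2) + 0.3·t($3)
Solving: t($2) = 2.3129, t($3) = 2.5850.
Expected rounds from $3 to $4: 2.5850.

2.5850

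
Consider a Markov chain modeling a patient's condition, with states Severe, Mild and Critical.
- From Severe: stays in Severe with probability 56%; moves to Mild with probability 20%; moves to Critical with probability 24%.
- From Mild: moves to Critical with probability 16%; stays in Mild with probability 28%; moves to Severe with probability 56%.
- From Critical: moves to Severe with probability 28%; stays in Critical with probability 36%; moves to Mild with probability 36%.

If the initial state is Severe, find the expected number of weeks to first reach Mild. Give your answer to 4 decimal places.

Let t(s) be the expected number of weeks to first reach Mild from state s, with t(Mild) = 0. Conditioning on the first week:
t(Severe) = 1 + 0.56·t(Severe) + 0.24·t(Critical)
t(Critical) = 1 + 0.28·t(Severe) + 0.36·t(Critical)
Solving: t(Severe) = 4.1045, t(Critical) = 3.3582.
Expected weeks from Severe to Mild: 4.1045.

4.1045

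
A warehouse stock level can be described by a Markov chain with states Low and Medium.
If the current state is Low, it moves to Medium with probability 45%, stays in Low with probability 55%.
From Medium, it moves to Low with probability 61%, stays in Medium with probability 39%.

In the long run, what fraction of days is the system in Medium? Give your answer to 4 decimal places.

0.4245

Let the stationary distribution be π with π = πP and π_1 + π_2 = 1.
π_1 = 0.55·π_1 + 0.61·π_2
Solving with the normalization constraint gives π = (0.5755, 0.4245).
So the stationary probability of Medium is 0.4245.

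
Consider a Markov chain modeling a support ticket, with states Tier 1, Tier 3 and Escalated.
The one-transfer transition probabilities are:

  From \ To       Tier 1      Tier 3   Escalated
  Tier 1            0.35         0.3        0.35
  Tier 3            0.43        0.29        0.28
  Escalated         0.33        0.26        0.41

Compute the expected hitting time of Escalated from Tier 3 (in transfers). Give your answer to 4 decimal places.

Let t(s) be the expected number of transfers to first reach Escalated from state s, with t(Escalated) = 0. Conditioning on the first transfer:
t(Tier 1) = 1 + 0.35·t(Tier 1) + 0.3·t(Tier 3)
t(Tier 3) = 1 + 0.43·t(Tier 1) + 0.29·t(Tier 3)
Solving: t(Tier 1) = 3.0376, t(Tier 3) = 3.2481.
Expected transfers from Tier 3 to Escalated: 3.2481.

3.2481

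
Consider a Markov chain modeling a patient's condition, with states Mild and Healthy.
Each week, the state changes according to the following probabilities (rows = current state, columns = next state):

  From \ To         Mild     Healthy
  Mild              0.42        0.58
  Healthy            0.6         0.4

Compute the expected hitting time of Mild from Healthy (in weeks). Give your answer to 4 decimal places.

1.6667

Let t(s) be the expected number of weeks to first reach Mild from state s, with t(Mild) = 0. Conditioning on the first week:
t(Healthy) = 1 + 0.4·t(Healthy)
Solving: t(Healthy) = 1.6667.
Expected weeks from Healthy to Mild: 1.6667.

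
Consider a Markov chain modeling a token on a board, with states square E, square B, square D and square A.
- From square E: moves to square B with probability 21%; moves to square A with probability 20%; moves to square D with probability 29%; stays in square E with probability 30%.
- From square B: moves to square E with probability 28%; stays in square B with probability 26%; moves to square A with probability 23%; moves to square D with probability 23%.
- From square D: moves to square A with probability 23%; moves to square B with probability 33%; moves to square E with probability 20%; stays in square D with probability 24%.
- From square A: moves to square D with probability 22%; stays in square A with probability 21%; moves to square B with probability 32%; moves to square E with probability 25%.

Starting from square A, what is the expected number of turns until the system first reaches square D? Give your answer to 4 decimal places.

Let t(s) be the expected number of turns to first reach square D from state s, with t(square D) = 0. Conditioning on the first turn:
t(square E) = 1 + 0.3·t(square E) + 0.21·t(square B) + 0.2·t(square A)
t(square B) = 1 + 0.28·t(square E) + 0.26·t(square B) + 0.23·t(square A)
t(square A) = 1 + 0.25·t(square E) + 0.32·t(square B) + 0.21·t(square A)
Solving: t(square E) = 3.8370, t(square B) = 4.0888, t(square A) = 4.1363.
Expected turns from square A to square D: 4.1363.

4.1363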